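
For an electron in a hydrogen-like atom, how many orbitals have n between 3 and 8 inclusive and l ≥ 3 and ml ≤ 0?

80

Work shell by shell — for each n, count the (l, ml) pairs that satisfy l ≥ 3 and ml ≤ 0:
n=4 → 4; n=5 → 9; n=6 → 15; n=7 → 22; n=8 → 30.
Total orbitals: 4 + 9 + 15 + 22 + 30 = 80.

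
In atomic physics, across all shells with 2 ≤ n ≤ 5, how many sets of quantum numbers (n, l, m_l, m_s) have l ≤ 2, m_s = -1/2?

31

Per-shell orbital counts meeting the constraint:
n=2 → 4; n=3 → 9; n=4 → 9; n=5 → 9.
Orbitals: 4 + 9 + 9 + 9 = 31. With m_s fixed to -1/2 there is one state per orbital, so 31 states.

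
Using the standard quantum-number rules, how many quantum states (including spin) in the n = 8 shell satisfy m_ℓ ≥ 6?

For n = 8, ℓ ranges over 0 … 7.
The (ℓ, m_ℓ) pairs meeting m_ℓ ≥ 6 give: ℓ=6 → 1; ℓ=7 → 2.
Orbitals: 1 + 2 = 3. Each orbital carries two spin states, so 3 × 2 = 6 states.

6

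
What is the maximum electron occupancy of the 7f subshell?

A subshell with l = 3 has 2l+1 = 7 orbitals, each holding 2 electrons (spin ±1/2), so 7 × 2 = 14.

14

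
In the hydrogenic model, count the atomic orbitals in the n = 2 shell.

4

The n = 2 shell contains n² = 2² = 4 orbitals.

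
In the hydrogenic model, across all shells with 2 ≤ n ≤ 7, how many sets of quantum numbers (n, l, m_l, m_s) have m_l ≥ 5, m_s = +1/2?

4

Count contributing orbitals for each principal shell:
n=6 → 1; n=7 → 3.
Orbitals: 1 + 3 = 4. With m_s fixed to +1/2 there is one state per orbital, so 4 states.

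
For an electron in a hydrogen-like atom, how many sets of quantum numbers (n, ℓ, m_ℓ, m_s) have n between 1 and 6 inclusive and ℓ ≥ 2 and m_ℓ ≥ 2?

Per-shell orbital counts meeting the constraint:
n=3 → 1; n=4 → 3; n=5 → 6; n=6 → 10.
Orbitals: 1 + 3 + 6 + 10 = 20. Including both spin states (m_s = ±1/2) gives 2 × 20 = 40 states.

40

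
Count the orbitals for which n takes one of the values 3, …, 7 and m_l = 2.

15

Per-shell orbital counts meeting the constraint:
n=3 → 1; n=4 → 2; n=5 → 3; n=6 → 4; n=7 → 5.
Total orbitals: 1 + 2 + 3 + 4 + 5 = 15.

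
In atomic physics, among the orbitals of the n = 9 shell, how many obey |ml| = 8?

Orbitals with |ml| = 8, by l: l=8 → 2.
Total orbitals: 2.

2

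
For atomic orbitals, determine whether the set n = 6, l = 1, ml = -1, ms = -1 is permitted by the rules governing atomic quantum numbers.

Not allowed

The spin quantum number for an electron can only be ms = +1/2 or −1/2; ms = -1 is not one of those.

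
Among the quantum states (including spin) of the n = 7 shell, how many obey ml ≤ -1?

Go through l = 0, …, 6 (the values permitted for n = 7).
Orbitals with ml ≤ -1, by l: l=1 → 1; l=2 → 2; l=3 → 3; l=4 → 4; l=5 → 5; l=6 → 6.
Orbitals: 1 + 2 + 3 + 4 + 5 + 6 = 21. Each orbital carries two spin states, so 21 × 2 = 42 states.

42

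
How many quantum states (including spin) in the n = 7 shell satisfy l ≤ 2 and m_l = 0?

For n = 7, l ranges over 0 … 6.
Contributions: l=0 → 1; l=1 → 1; l=2 → 1.
Orbitals: 1 + 1 + 1 = 3. Each orbital carries two spin states, so 3 × 2 = 6 states.

6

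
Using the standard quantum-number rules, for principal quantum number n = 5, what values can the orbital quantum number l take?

l is an integer with 0 ≤ l ≤ n−1, so for n = 5: l = 0, 1, 2, 3, 4.

0, 1, 2, 3, 4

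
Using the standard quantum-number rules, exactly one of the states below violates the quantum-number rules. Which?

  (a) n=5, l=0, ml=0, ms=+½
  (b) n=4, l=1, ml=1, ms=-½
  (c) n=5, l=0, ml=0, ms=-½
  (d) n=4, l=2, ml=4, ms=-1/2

(d)

(d) has |ml| = 4 > l = 2, violating −l ≤ ml ≤ l.
The remaining sets (a), (b), (c) satisfy all four rules.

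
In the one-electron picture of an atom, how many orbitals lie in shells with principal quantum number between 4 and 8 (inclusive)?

190

Shell n has n² orbitals: 4²=16 + 5²=25 + 6²=36 + 7²=49 + 8²=64 = 190 orbitals.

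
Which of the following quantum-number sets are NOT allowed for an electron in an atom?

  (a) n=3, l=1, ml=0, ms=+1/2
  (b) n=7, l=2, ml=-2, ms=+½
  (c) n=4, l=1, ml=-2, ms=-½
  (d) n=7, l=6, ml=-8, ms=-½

(c) and (d)

(c) has |ml| = 2 > l = 1, violating −l ≤ ml ≤ l.
(d) has |ml| = 8 > l = 6, violating −l ≤ ml ≤ l.
The remaining sets (a), (b) satisfy all four rules.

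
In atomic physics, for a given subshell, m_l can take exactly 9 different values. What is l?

m_l ranges over 2l+1 integers, so 2l+1 = 9 ⇒ l = 4.

l = 4 (g)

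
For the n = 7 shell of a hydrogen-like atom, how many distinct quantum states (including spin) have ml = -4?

Go through l = 0, …, 6 (the values permitted for n = 7).
Per l-value: l=4 → 1; l=5 → 1; l=6 → 1.
Orbitals: 1 + 1 + 1 = 3. Each orbital carries two spin states, so 3 × 2 = 6 states.

6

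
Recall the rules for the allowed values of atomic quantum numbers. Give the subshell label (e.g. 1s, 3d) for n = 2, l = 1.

l = 1 corresponds to the letter 'p', so the subshell is 2p.

2p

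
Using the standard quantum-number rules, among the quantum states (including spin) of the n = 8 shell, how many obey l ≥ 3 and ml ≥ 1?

50

Per l-value: l=3 → 3; l=4 → 4; l=5 → 5; l=6 → 6; l=7 → 7.
Orbitals: 3 + 4 + 5 + 6 + 7 = 25. Each orbital carries two spin states, so 25 × 2 = 50 states.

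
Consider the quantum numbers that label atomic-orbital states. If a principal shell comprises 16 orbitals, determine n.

n = 4

n² = 16 ⇒ n = 4.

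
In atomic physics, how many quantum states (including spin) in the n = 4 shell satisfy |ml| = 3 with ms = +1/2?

2

The n = 4 shell has l = 0 through 3; check each.
Contributions: l=3 → 2.
Orbitals: 2. With ms fixed to a single value there is one state per orbital, giving 2 states.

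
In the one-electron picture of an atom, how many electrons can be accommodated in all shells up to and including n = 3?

Total orbitals = 1² + 2² + 3² = 14. Doubling for spin gives 28 electrons.

28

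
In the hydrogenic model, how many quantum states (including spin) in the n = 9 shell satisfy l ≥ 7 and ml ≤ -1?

The n = 9 shell has l = 0 through 8; check each.
The (l, ml) pairs meeting l ≥ 7 and ml ≤ -1 give: l=7 → 7; l=8 → 8.
Orbitals: 7 + 8 = 15. Each orbital carries two spin states, so 15 × 2 = 30 states.

30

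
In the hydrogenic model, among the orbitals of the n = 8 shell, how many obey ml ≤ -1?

28

For n = 8, l ranges over 0 … 7.
Orbitals with ml ≤ -1, by l: l=1 → 1; l=2 → 2; l=3 → 3; l=4 → 4; l=5 → 5; l=6 → 6; l=7 → 7.
Total orbitals: 1 + 2 + 3 + 4 + 5 + 6 + 7 = 28.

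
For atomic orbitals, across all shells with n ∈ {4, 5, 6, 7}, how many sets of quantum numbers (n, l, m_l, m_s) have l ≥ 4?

124

For each n in the range, tally the orbitals obeying l ≥ 4:
n=5 → 9; n=6 → 20; n=7 → 33.
Orbitals: 9 + 20 + 33 = 62. Including both spin states (m_s = ±1/2) gives 2 × 62 = 124 states.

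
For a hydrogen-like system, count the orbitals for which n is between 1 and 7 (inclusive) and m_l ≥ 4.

Treat each shell separately and count matching orbitals:
n=5 → 1; n=6 → 3; n=7 → 6.
Total orbitals: 1 + 3 + 6 = 10.

10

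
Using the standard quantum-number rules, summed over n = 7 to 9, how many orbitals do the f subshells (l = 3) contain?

An f subshell (l = 3) exists for every n ≥ 4, so shells n = 7, 8, 9 each contribute one — 3 subshells.
Since each f subshell has 2·3+1 = 7 orbitals, the total is 3 × 7 = 21.

21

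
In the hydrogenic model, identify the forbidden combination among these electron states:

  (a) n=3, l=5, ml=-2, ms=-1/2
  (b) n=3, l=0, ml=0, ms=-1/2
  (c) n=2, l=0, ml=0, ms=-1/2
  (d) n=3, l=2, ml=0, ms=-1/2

(a)

(a) has l = 5 ≥ n = 3, violating 0 ≤ l ≤ n−1.
The remaining sets (b), (c), (d) satisfy all four rules.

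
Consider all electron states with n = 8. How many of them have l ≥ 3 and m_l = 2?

10

Orbitals with l ≥ 3 and m_l = 2, by l: l=3 → 1; l=4 → 1; l=5 → 1; l=6 → 1; l=7 → 1.
Orbitals: 1 + 1 + 1 + 1 + 1 = 5. Each orbital carries two spin states, so 5 × 2 = 10 states.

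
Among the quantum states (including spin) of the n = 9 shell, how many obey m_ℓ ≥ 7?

6

The n = 9 shell has ℓ = 0 through 8; check each.
Per ℓ-value: ℓ=7 → 1; ℓ=8 → 2.
Orbitals: 1 + 2 = 3. Each orbital carries two spin states, so 3 × 2 = 6 states.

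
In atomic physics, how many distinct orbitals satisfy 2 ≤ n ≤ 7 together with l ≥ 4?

62

Count contributing orbitals for each principal shell:
n=5 → 9; n=6 → 20; n=7 → 33.
Total orbitals: 9 + 20 + 33 = 62.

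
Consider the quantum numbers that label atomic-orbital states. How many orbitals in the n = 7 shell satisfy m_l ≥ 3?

10

The n = 7 shell has l = 0 through 6; check each.
The (l, m_l) pairs meeting m_l ≥ 3 give: l=3 → 1; l=4 → 2; l=5 → 3; l=6 → 4.
Total orbitals: 1 + 2 + 3 + 4 = 10.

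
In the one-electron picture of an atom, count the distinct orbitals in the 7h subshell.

11

A subshell has 2ℓ+1 orbitals; with ℓ = 5, that's 11.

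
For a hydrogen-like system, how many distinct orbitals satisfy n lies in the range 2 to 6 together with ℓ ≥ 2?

Per-shell orbital counts meeting the constraint:
n=3 → 5; n=4 → 12; n=5 → 21; n=6 → 32.
Total orbitals: 5 + 12 + 21 + 32 = 70.

70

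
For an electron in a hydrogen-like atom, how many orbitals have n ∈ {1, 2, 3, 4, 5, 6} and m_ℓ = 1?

15

Work shell by shell — for each n, count the (ℓ, m_ℓ) pairs that satisfy m_ℓ = 1:
n=2 → 1; n=3 → 2; n=4 → 3; n=5 → 4; n=6 → 5.
Total orbitals: 1 + 2 + 3 + 4 + 5 = 15.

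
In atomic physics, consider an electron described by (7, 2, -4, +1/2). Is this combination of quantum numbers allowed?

Invalid

The magnetic quantum number must satisfy −ℓ ≤ m_ℓ ≤ ℓ. With ℓ = 2, m_ℓ can only be -2, -1, 0, 1, 2, so m_ℓ = -4 is forbidden.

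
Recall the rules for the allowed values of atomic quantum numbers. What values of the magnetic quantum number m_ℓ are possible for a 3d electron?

The 3d subshell has ℓ = 2, and m_ℓ takes every integer from −ℓ to +ℓ. With ℓ = 2 that gives the 5 values -2, -1, 0, 1, 2.

-2, -1, 0, 1, 2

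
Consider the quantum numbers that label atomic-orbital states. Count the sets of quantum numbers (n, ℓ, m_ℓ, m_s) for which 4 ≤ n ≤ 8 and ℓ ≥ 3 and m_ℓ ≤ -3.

For each n in the range, tally the orbitals obeying ℓ ≥ 3 and m_ℓ ≤ -3:
n=4 → 1; n=5 → 3; n=6 → 6; n=7 → 10; n=8 → 15.
Orbitals: 1 + 3 + 6 + 10 + 15 = 35. Including both spin states (m_s = ±1/2) gives 2 × 35 = 70 states.

70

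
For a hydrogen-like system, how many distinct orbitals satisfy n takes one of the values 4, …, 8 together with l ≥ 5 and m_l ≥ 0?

Per-shell orbital counts meeting the constraint:
n=6 → 6; n=7 → 13; n=8 → 21.
Total orbitals: 6 + 13 + 21 = 40.

40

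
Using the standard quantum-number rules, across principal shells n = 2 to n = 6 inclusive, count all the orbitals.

Shell n has n² orbitals: 2²=4 + 3²=9 + 4²=16 + 5²=25 + 6²=36 = 90 orbitals.

90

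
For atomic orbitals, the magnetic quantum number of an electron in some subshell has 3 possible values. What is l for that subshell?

l = 1

ml ranges over 2l+1 integers, so 2l+1 = 3 ⇒ l = 1.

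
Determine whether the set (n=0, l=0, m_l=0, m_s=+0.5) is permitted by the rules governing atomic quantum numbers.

No

The principal quantum number must be a positive integer (n ≥ 1), but here n = 0.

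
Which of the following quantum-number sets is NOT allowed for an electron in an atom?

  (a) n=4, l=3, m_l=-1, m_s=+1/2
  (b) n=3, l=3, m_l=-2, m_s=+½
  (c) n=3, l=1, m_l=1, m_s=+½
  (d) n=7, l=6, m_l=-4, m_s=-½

(b) has l = 3 ≥ n = 3, violating 0 ≤ l ≤ n−1.
The remaining sets (a), (c), (d) satisfy all four rules.

(b)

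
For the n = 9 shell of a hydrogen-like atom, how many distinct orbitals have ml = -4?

5

The n = 9 shell has l = 0 through 8; check each.
Orbitals with ml = -4, by l: l=4 → 1; l=5 → 1; l=6 → 1; l=7 → 1; l=8 → 1.
Total orbitals: 1 + 1 + 1 + 1 + 1 = 5.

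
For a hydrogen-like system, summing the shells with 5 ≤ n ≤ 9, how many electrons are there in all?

Shell n has n² orbitals: 5²=25 + 6²=36 + 7²=49 + 8²=64 + 9²=81 = 255 orbitals.
Two spin states per orbital: 2 × 255 = 510 electrons.

510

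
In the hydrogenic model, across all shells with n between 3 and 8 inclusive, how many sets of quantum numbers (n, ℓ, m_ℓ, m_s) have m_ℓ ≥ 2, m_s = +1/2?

Count contributing orbitals for each principal shell:
n=3 → 1; n=4 → 3; n=5 → 6; n=6 → 10; n=7 → 15; n=8 → 21.
Orbitals: 1 + 3 + 6 + 10 + 15 + 21 = 56. With m_s fixed to +1/2 there is one state per orbital, so 56 states.

56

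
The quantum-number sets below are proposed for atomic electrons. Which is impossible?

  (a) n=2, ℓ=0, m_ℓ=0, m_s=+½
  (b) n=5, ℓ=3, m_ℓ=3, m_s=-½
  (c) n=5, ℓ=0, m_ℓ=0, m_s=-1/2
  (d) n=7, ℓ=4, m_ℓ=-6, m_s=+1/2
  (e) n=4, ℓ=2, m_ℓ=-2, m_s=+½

(d)

(d) has |m_ℓ| = 6 > ℓ = 4, violating −ℓ ≤ m_ℓ ≤ ℓ.
The remaining sets (a), (b), (c), (e) satisfy all four rules.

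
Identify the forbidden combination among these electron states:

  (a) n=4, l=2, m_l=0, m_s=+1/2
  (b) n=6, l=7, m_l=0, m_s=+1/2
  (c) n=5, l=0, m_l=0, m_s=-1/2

(b)

(b) has l = 7 ≥ n = 6, violating 0 ≤ l ≤ n−1.
The remaining sets (a), (c) satisfy all four rules.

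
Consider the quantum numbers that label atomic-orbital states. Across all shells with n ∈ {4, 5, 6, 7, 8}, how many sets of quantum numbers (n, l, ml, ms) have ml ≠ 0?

Work shell by shell — for each n, count the (l, ml) pairs that satisfy ml ≠ 0:
n=4 → 12; n=5 → 20; n=6 → 30; n=7 → 42; n=8 → 56.
Orbitals: 12 + 20 + 30 + 42 + 56 = 160. Including both spin states (ms = ±1/2) gives 2 × 160 = 320 states.

320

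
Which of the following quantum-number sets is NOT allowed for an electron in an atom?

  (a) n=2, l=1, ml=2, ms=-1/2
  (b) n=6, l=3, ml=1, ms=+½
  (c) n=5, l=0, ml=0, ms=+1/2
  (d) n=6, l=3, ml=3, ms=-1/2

(a)

(a) has |ml| = 2 > l = 1, violating −l ≤ ml ≤ l.
The remaining sets (b), (c), (d) satisfy all four rules.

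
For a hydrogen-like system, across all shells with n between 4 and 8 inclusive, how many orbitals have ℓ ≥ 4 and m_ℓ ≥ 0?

60

Count contributing orbitals for each principal shell:
n=5 → 5; n=6 → 11; n=7 → 18; n=8 → 26.
Total orbitals: 5 + 11 + 18 + 26 = 60.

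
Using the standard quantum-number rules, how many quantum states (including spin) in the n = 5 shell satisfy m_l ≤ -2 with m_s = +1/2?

Contributions: l=2 → 1; l=3 → 2; l=4 → 3.
Orbitals: 1 + 2 + 3 = 6. With m_s fixed to a single value there is one state per orbital, giving 6 states.

6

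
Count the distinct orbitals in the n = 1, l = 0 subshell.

A subshell has 2l+1 orbitals; with l = 0, that's 1.

1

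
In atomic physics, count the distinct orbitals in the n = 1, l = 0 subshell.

1

A subshell has 2l+1 orbitals; with l = 0, that's 1.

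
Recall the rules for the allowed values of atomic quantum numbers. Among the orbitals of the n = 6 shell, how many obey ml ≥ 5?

1

With n = 6 the allowed l are 0, 1, …, 5.
Per l-value: l=5 → 1.
Total orbitals: 1.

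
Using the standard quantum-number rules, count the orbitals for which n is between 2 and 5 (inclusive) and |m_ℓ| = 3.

6

Per-shell orbital counts meeting the constraint:
n=4 → 2; n=5 → 4.
Total orbitals: 2 + 4 = 6.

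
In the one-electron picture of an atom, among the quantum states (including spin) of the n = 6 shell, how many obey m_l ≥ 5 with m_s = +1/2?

For n = 6, l ranges over 0 … 5.
The (l, m_l) pairs meeting m_l ≥ 5 give: l=5 → 1.
Orbitals: 1. With m_s fixed to a single value there is one state per orbital, giving 1 state.

1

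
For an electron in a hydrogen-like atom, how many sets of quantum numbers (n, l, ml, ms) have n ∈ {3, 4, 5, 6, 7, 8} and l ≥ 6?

82

Treat each shell separately and count matching orbitals:
n=7 → 13; n=8 → 28.
Orbitals: 13 + 28 = 41. Including both spin states (ms = ±1/2) gives 2 × 41 = 82 states.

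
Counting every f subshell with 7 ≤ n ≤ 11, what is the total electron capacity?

An f subshell (ℓ = 3) exists for every n ≥ 4, so shells n = 7, 8, 9, 10, 11 each contribute one — 5 subshells.
Since each f subshell holds 2(2·3+1) = 14 electrons, the total is 5 × 14 = 70.

70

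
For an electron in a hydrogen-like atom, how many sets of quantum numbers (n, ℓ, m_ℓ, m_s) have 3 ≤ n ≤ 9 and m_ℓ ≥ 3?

112

Go shell by shell, enumerating (ℓ, m_ℓ) with m_ℓ ≥ 3:
n=4 → 1; n=5 → 3; n=6 → 6; n=7 → 10; n=8 → 15; n=9 → 21.
Orbitals: 1 + 3 + 6 + 10 + 15 + 21 = 56. Including both spin states (m_s = ±1/2) gives 2 × 56 = 112 states.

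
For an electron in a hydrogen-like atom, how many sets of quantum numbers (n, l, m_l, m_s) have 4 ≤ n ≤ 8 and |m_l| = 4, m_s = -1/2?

Count contributing orbitals for each principal shell:
n=5 → 2; n=6 → 4; n=7 → 6; n=8 → 8.
Orbitals: 2 + 4 + 6 + 8 = 20. With m_s fixed to -1/2 there is one state per orbital, so 20 states.

20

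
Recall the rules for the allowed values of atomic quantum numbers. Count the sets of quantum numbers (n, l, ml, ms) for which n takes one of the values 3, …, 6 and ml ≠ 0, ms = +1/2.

For each n in the range, tally the orbitals obeying ml ≠ 0:
n=3 → 6; n=4 → 12; n=5 → 20; n=6 → 30.
Orbitals: 6 + 12 + 20 + 30 = 68. With ms fixed to +1/2 there is one state per orbital, so 68 states.

68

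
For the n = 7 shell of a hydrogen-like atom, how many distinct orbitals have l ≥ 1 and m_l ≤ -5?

With n = 7 the allowed l are 0, 1, …, 6.
Contributions: l=5 → 1; l=6 → 2.
Total orbitals: 1 + 2 = 3.

3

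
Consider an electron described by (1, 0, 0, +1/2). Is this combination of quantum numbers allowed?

Valid

n = 1 is a positive integer. l = 0 satisfies 0 ≤ l ≤ n−1 = 0. m_l = 0 lies in the range −l … +l (here 0). m_s = +1/2 is one of ±1/2.
All four constraints are satisfied.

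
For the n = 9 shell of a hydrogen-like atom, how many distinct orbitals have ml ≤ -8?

1

With n = 9 the allowed l are 0, 1, …, 8.
The (l, ml) pairs meeting ml ≤ -8 give: l=8 → 1.
Total orbitals: 1.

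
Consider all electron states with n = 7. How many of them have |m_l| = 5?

8

Orbitals with |m_l| = 5, by l: l=5 → 2; l=6 → 2.
Orbitals: 2 + 2 = 4. Each orbital carries two spin states, so 4 × 2 = 8 states.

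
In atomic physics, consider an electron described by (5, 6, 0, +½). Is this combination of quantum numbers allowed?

The orbital quantum number must satisfy 0 ≤ ℓ ≤ n−1. With n = 5 the allowed ℓ values are 0, 1, 2, 3, 4, so ℓ = 6 is out of range.

No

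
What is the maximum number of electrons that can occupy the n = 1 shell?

A shell holds 2n² electrons: 2 × 1² = 2 × 1 = 2.

2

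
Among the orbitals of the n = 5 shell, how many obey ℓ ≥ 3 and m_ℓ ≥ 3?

Orbitals with ℓ ≥ 3 and m_ℓ ≥ 3, by ℓ: ℓ=3 → 1; ℓ=4 → 2.
Total orbitals: 1 + 2 = 3.

3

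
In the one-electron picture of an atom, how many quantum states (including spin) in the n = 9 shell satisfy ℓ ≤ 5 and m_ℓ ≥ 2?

20

For n = 9, ℓ ranges over 0 … 8.
Per ℓ-value: ℓ=2 → 1; ℓ=3 → 2; ℓ=4 → 3; ℓ=5 → 4.
Orbitals: 1 + 2 + 3 + 4 = 10. Each orbital carries two spin states, so 10 × 2 = 20 states.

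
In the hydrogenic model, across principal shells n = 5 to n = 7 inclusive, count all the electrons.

220

Shell n has n² orbitals: 5²=25 + 6²=36 + 7²=49 = 110 orbitals.
Two spin states per orbital: 2 × 110 = 220 electrons.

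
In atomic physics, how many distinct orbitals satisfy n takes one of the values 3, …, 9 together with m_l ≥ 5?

20

Count contributing orbitals for each principal shell:
n=6 → 1; n=7 → 3; n=8 → 6; n=9 → 10.
Total orbitals: 1 + 3 + 6 + 10 = 20.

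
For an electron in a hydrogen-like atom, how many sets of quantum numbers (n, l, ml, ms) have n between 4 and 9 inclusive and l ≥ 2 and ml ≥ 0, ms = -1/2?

Treat each shell separately and count matching orbitals:
n=4 → 7; n=5 → 12; n=6 → 18; n=7 → 25; n=8 → 33; n=9 → 42.
Orbitals: 7 + 12 + 18 + 25 + 33 + 42 = 137. With ms fixed to -1/2 there is one state per orbital, so 137 states.

137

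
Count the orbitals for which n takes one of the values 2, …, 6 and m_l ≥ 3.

10

Per-shell orbital counts meeting the constraint:
n=4 → 1; n=5 → 3; n=6 → 6.
Total orbitals: 1 + 3 + 6 = 10.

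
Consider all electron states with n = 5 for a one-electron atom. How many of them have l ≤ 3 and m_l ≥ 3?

2

With n = 5 the allowed l are 0, 1, …, 4.
Contributions: l=3 → 1.
Orbitals: 1. Each orbital carries two spin states, so 1 × 2 = 2 states.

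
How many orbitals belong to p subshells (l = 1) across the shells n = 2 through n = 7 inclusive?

18

A p subshell (l = 1) exists for every n ≥ 2, so shells n = 2, 3, 4, 5, 6, 7 each contribute one — 6 subshells.
Since each p subshell has 2·1+1 = 3 orbitals, the total is 6 × 3 = 18.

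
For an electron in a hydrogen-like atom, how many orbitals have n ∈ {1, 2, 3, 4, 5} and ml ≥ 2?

10

Count contributing orbitals for each principal shell:
n=3 → 1; n=4 → 3; n=5 → 6.
Total orbitals: 1 + 3 + 6 = 10.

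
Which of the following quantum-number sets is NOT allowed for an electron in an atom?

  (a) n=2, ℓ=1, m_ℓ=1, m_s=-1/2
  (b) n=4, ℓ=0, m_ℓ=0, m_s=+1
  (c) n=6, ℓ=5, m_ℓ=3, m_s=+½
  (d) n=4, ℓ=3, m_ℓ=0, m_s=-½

(b) has m_s = +1, but an electron's spin must be ±1/2.
The remaining sets (a), (c), (d) satisfy all four rules.

(b)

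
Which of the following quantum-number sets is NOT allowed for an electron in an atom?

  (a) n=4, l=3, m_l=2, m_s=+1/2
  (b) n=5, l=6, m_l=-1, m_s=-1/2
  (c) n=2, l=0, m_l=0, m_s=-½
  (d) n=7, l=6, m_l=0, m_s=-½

(b) has l = 6 ≥ n = 5, violating 0 ≤ l ≤ n−1.
The remaining sets (a), (c), (d) satisfy all four rules.

(b)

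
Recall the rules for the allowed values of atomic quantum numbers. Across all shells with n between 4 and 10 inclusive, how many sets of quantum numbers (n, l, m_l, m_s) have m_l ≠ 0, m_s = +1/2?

322

Go shell by shell, enumerating (l, m_l) with m_l ≠ 0:
n=4 → 12; n=5 → 20; n=6 → 30; n=7 → 42; n=8 → 56; n=9 → 72; n=10 → 90.
Orbitals: 12 + 20 + 30 + 42 + 56 + 72 + 90 = 322. With m_s fixed to +1/2 there is one state per orbital, so 322 states.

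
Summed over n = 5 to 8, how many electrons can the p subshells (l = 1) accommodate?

24

A p subshell (l = 1) exists for every n ≥ 2, so shells n = 5, 6, 7, 8 each contribute one — 4 subshells.
Since each p subshell holds 2(2·1+1) = 6 electrons, the total is 4 × 6 = 24.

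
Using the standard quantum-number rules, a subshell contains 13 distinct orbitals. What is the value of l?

2l+1 = 13 gives l = 6.

l = 6 (i)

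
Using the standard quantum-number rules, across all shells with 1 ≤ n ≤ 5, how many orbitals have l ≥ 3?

23

Per-shell orbital counts meeting the constraint:
n=4 → 7; n=5 → 16.
Total orbitals: 7 + 16 = 23.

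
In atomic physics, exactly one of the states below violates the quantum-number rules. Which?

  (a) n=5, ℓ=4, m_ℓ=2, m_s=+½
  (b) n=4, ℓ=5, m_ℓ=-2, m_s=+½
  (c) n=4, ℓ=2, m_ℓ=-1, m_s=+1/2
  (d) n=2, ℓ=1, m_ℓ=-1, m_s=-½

(b) has ℓ = 5 ≥ n = 4, violating 0 ≤ ℓ ≤ n−1.
The remaining sets (a), (c), (d) satisfy all four rules.

(b)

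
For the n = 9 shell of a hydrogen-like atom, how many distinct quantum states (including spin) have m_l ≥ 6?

With n = 9 the allowed l are 0, 1, …, 8.
Per l-value: l=6 → 1; l=7 → 2; l=8 → 3.
Orbitals: 1 + 2 + 3 = 6. Each orbital carries two spin states, so 6 × 2 = 12 states.

12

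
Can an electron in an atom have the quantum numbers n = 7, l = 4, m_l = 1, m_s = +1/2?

Allowed

n = 7 is a positive integer. l = 4 satisfies 0 ≤ l ≤ n−1 = 6. m_l = 1 lies in the range −l … +l (here −4 … 4). m_s = +1/2 is one of ±1/2.
All four constraints are satisfied.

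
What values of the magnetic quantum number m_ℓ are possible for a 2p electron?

-1, 0, 1

The 2p subshell has ℓ = 1, and m_ℓ takes every integer from −ℓ to +ℓ. With ℓ = 1 that gives the 3 values -1, 0, 1.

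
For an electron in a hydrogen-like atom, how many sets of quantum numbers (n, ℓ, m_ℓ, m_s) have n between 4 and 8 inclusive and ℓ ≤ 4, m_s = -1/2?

Treat each shell separately and count matching orbitals:
n=4 → 16; n=5 → 25; n=6 → 25; n=7 → 25; n=8 → 25.
Orbitals: 16 + 25 + 25 + 25 + 25 = 116. With m_s fixed to -1/2 there is one state per orbital, so 116 states.

116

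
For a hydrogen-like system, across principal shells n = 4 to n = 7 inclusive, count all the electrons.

Shell n has n² orbitals: 4²=16 + 5²=25 + 6²=36 + 7²=49 = 126 orbitals.
Two spin states per orbital: 2 × 126 = 252 electrons.

252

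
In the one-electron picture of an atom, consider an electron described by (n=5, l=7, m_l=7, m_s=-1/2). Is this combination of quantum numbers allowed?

Not allowed

The orbital quantum number must satisfy 0 ≤ l ≤ n−1. With n = 5 the allowed l values are 0, 1, 2, 3, 4, so l = 7 is out of range.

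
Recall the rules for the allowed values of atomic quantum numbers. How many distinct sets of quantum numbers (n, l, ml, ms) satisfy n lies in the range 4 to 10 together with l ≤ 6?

Go shell by shell, enumerating (l, ml) with l ≤ 6:
n=4 → 16; n=5 → 25; n=6 → 36; n=7 → 49; n=8 → 49; n=9 → 49; n=10 → 49.
Orbitals: 16 + 25 + 36 + 49 + 49 + 49 + 49 = 273. Including both spin states (ms = ±1/2) gives 2 × 273 = 546 states.

546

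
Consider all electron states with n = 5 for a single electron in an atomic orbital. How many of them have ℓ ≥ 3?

32

Per ℓ-value: ℓ=3 → 7; ℓ=4 → 9.
Orbitals: 7 + 9 = 16. Each orbital carries two spin states, so 16 × 2 = 32 states.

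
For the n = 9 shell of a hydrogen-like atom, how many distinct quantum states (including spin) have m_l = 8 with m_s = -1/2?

1

For n = 9, l ranges over 0 … 8.
The (l, m_l) pairs meeting m_l = 8 give: l=8 → 1.
Orbitals: 1. With m_s fixed to a single value there is one state per orbital, giving 1 state.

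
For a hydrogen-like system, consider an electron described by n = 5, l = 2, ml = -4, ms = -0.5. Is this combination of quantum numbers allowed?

Invalid

The magnetic quantum number must satisfy −l ≤ ml ≤ l. With l = 2, ml can only be -2, -1, 0, 1, 2, so ml = -4 is forbidden.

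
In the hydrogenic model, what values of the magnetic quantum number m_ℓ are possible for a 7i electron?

-6, -5, -4, -3, -2, -1, 0, 1, 2, 3, 4, 5, 6

The 7i subshell has ℓ = 6, and m_ℓ takes every integer from −ℓ to +ℓ. With ℓ = 6 that gives the 13 values -6, -5, -4, -3, -2, -1, 0, 1, 2, 3, 4, 5, 6.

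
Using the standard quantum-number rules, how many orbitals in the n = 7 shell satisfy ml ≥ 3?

Go through l = 0, …, 6 (the values permitted for n = 7).
Orbitals with ml ≥ 3, by l: l=3 → 1; l=4 → 2; l=5 → 3; l=6 → 4.
Total orbitals: 1 + 2 + 3 + 4 = 10.

10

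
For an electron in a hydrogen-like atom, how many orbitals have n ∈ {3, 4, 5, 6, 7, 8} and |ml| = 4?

20

Go shell by shell, enumerating (l, ml) with |ml| = 4:
n=5 → 2; n=6 → 4; n=7 → 6; n=8 → 8.
Total orbitals: 2 + 4 + 6 + 8 = 20.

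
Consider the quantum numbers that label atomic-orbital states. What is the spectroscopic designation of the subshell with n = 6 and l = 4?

l = 4 corresponds to the letter 'g', so the subshell is 6g.

6g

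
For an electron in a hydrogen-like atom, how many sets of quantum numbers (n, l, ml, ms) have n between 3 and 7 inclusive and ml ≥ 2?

70

Treat each shell separately and count matching orbitals:
n=3 → 1; n=4 → 3; n=5 → 6; n=6 → 10; n=7 → 15.
Orbitals: 1 + 3 + 6 + 10 + 15 = 35. Including both spin states (ms = ±1/2) gives 2 × 35 = 70 states.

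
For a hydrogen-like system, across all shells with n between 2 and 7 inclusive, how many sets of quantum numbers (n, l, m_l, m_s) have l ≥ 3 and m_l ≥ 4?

20

Work shell by shell — for each n, count the (l, m_l) pairs that satisfy l ≥ 3 and m_l ≥ 4:
n=5 → 1; n=6 → 3; n=7 → 6.
Orbitals: 1 + 3 + 6 = 10. Including both spin states (m_s = ±1/2) gives 2 × 10 = 20 states.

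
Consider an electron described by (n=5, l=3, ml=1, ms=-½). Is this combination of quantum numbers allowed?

Allowed

n = 5 is a positive integer. l = 3 satisfies 0 ≤ l ≤ n−1 = 4. ml = 1 lies in the range −l … +l (here −3 … 3). ms = -1/2 is one of ±1/2.
All four constraints are satisfied.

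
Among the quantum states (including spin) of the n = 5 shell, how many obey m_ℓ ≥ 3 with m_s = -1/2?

3

For n = 5, ℓ ranges over 0 … 4.
Contributions: ℓ=3 → 1; ℓ=4 → 2.
Orbitals: 1 + 2 = 3. With m_s fixed to a single value there is one state per orbital, giving 3 states.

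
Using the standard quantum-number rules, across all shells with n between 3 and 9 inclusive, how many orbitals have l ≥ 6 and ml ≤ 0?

46

Per-shell orbital counts meeting the constraint:
n=7 → 7; n=8 → 15; n=9 → 24.
Total orbitals: 7 + 15 + 24 = 46.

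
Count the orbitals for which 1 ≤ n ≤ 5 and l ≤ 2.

Go shell by shell, enumerating (l, m_l) with l ≤ 2:
n=1 → 1; n=2 → 4; n=3 → 9; n=4 → 9; n=5 → 9.
Total orbitals: 1 + 4 + 9 + 9 + 9 = 32.

32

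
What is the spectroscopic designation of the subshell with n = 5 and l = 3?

5f

l = 3 corresponds to the letter 'f', so the subshell is 5f.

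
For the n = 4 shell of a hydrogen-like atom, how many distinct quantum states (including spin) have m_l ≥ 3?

With n = 4 the allowed l are 0, 1, …, 3.
Per l-value: l=3 → 1.
Orbitals: 1. Each orbital carries two spin states, so 1 × 2 = 2 states.

2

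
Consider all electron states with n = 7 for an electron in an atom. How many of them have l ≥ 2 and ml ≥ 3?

20

For n = 7, l ranges over 0 … 6.
Contributions: l=3 → 1; l=4 → 2; l=5 → 3; l=6 → 4.
Orbitals: 1 + 2 + 3 + 4 = 10. Each orbital carries two spin states, so 10 × 2 = 20 states.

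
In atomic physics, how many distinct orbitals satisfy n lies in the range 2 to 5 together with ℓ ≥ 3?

For each n in the range, tally the orbitals obeying ℓ ≥ 3:
n=4 → 7; n=5 → 16.
Total orbitals: 7 + 16 = 23.

23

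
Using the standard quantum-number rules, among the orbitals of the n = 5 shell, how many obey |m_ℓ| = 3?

4

For n = 5, ℓ ranges over 0 … 4.
Per ℓ-value: ℓ=3 → 2; ℓ=4 → 2.
Total orbitals: 2 + 2 = 4.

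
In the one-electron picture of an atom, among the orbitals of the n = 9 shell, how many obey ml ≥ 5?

10

Go through l = 0, …, 8 (the values permitted for n = 9).
Orbitals with ml ≥ 5, by l: l=5 → 1; l=6 → 2; l=7 → 3; l=8 → 4.
Total orbitals: 1 + 2 + 3 + 4 = 10.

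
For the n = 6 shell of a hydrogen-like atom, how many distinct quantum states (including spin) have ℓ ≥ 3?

54

Contributions: ℓ=3 → 7; ℓ=4 → 9; ℓ=5 → 11.
Orbitals: 7 + 9 + 11 = 27. Each orbital carries two spin states, so 27 × 2 = 54 states.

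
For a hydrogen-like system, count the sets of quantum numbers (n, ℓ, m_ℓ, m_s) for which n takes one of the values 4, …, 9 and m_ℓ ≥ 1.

232

Count contributing orbitals for each principal shell:
n=4 → 6; n=5 → 10; n=6 → 15; n=7 → 21; n=8 → 28; n=9 → 36.
Orbitals: 6 + 10 + 15 + 21 + 28 + 36 = 116. Including both spin states (m_s = ±1/2) gives 2 × 116 = 232 states.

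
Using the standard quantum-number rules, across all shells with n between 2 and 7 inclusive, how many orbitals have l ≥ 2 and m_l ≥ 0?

Count contributing orbitals for each principal shell:
n=3 → 3; n=4 → 7; n=5 → 12; n=6 → 18; n=7 → 25.
Total orbitals: 3 + 7 + 12 + 18 + 25 = 65.

65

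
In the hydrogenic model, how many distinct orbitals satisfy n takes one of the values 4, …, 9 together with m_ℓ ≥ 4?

Treat each shell separately and count matching orbitals:
n=5 → 1; n=6 → 3; n=7 → 6; n=8 → 10; n=9 → 15.
Total orbitals: 1 + 3 + 6 + 10 + 15 = 35.

35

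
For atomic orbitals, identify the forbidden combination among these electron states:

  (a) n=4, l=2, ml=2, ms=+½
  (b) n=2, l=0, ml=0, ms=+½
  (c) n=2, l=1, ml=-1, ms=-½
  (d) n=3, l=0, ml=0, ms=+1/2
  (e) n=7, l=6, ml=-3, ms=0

(e)

(e) has ms = 0, but an electron's spin must be ±1/2.
The remaining sets (a), (b), (c), (d) satisfy all four rules.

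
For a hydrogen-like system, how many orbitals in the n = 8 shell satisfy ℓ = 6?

13

With n = 8 the allowed ℓ are 0, 1, …, 7.
The (ℓ, m_ℓ) pairs meeting ℓ = 6 give: ℓ=6 → 13.
Total orbitals: 13.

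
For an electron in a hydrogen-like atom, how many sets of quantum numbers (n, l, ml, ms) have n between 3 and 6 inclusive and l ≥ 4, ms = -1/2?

29

Count contributing orbitals for each principal shell:
n=5 → 9; n=6 → 20.
Orbitals: 9 + 20 = 29. With ms fixed to -1/2 there is one state per orbital, so 29 states.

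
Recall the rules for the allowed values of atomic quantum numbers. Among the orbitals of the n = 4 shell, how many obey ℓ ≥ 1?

For n = 4, ℓ ranges over 0 … 3.
Orbitals with ℓ ≥ 1, by ℓ: ℓ=1 → 3; ℓ=2 → 5; ℓ=3 → 7.
Total orbitals: 3 + 5 + 7 = 15.

15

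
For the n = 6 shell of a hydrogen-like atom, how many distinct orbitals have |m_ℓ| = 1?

For n = 6, ℓ ranges over 0 … 5.
Contributions: ℓ=1 → 2; ℓ=2 → 2; ℓ=3 → 2; ℓ=4 → 2; ℓ=5 → 2.
Total orbitals: 2 + 2 + 2 + 2 + 2 = 10.

10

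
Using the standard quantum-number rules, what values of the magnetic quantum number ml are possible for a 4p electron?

-1, 0, 1

The 4p subshell has l = 1, and ml takes every integer from −l to +l. With l = 1 that gives the 3 values -1, 0, 1.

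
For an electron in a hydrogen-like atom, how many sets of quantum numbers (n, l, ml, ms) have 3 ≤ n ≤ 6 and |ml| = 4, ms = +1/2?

6

For each n in the range, tally the orbitals obeying |ml| = 4:
n=5 → 2; n=6 → 4.
Orbitals: 2 + 4 = 6. With ms fixed to +1/2 there is one state per orbital, so 6 states.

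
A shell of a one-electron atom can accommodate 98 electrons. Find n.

n = 7

2n² = 98 ⇒ n² = 49 ⇒ n = 7.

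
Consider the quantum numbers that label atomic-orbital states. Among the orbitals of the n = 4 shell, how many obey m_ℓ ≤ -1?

6

Contributions: ℓ=1 → 1; ℓ=2 → 2; ℓ=3 → 3.
Total orbitals: 1 + 2 + 3 = 6.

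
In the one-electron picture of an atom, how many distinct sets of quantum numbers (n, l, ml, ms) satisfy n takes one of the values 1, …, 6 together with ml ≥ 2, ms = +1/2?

For each n in the range, tally the orbitals obeying ml ≥ 2:
n=3 → 1; n=4 → 3; n=5 → 6; n=6 → 10.
Orbitals: 1 + 3 + 6 + 10 = 20. With ms fixed to +1/2 there is one state per orbital, so 20 states.

20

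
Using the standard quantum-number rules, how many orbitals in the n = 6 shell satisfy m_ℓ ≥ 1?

The (ℓ, m_ℓ) pairs meeting m_ℓ ≥ 1 give: ℓ=1 → 1; ℓ=2 → 2; ℓ=3 → 3; ℓ=4 → 4; ℓ=5 → 5.
Total orbitals: 1 + 2 + 3 + 4 + 5 = 15.

15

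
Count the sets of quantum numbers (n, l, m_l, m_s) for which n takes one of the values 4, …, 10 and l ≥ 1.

728

Per-shell orbital counts meeting the constraint:
n=4 → 15; n=5 → 24; n=6 → 35; n=7 → 48; n=8 → 63; n=9 → 80; n=10 → 99.
Orbitals: 15 + 24 + 35 + 48 + 63 + 80 + 99 = 364. Including both spin states (m_s = ±1/2) gives 2 × 364 = 728 states.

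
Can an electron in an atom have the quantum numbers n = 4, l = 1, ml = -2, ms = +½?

The magnetic quantum number must satisfy −l ≤ ml ≤ l. With l = 1, ml can only be -1, 0, 1, so ml = -2 is forbidden.

Not allowed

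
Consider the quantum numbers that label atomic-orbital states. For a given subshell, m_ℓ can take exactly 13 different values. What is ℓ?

ℓ = 6

m_ℓ ranges over 2ℓ+1 integers, so 2ℓ+1 = 13 ⇒ ℓ = 6.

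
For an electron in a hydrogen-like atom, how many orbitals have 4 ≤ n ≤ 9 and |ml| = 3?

For each n in the range, tally the orbitals obeying |ml| = 3:
n=4 → 2; n=5 → 4; n=6 → 6; n=7 → 8; n=8 → 10; n=9 → 12.
Total orbitals: 2 + 4 + 6 + 8 + 10 + 12 = 42.

42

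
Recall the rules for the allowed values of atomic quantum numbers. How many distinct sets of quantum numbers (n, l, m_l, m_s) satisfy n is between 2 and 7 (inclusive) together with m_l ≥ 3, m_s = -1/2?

Go shell by shell, enumerating (l, m_l) with m_l ≥ 3:
n=4 → 1; n=5 → 3; n=6 → 6; n=7 → 10.
Orbitals: 1 + 3 + 6 + 10 = 20. With m_s fixed to -1/2 there is one state per orbital, so 20 states.

20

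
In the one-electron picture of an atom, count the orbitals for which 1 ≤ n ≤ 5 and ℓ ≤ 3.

Count contributing orbitals for each principal shell:
n=1 → 1; n=2 → 4; n=3 → 9; n=4 → 16; n=5 → 16.
Total orbitals: 1 + 4 + 9 + 16 + 16 = 46.

46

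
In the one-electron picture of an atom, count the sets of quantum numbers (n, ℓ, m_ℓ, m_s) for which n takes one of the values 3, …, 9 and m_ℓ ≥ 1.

Count contributing orbitals for each principal shell:
n=3 → 3; n=4 → 6; n=5 → 10; n=6 → 15; n=7 → 21; n=8 → 28; n=9 → 36.
Orbitals: 3 + 6 + 10 + 15 + 21 + 28 + 36 = 119. Including both spin states (m_s = ±1/2) gives 2 × 119 = 238 states.

238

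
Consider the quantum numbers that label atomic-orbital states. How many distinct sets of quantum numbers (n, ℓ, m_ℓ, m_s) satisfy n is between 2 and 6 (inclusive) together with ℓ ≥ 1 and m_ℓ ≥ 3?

For each n in the range, tally the orbitals obeying ℓ ≥ 1 and m_ℓ ≥ 3:
n=4 → 1; n=5 → 3; n=6 → 6.
Orbitals: 1 + 3 + 6 = 10. Including both spin states (m_s = ±1/2) gives 2 × 10 = 20 states.

20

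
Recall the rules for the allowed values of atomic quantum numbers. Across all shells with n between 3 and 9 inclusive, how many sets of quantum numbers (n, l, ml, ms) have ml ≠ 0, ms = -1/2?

Treat each shell separately and count matching orbitals:
n=3 → 6; n=4 → 12; n=5 → 20; n=6 → 30; n=7 → 42; n=8 → 56; n=9 → 72.
Orbitals: 6 + 12 + 20 + 30 + 42 + 56 + 72 = 238. With ms fixed to -1/2 there is one state per orbital, so 238 states.

238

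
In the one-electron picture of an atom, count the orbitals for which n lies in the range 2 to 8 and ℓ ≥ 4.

Per-shell orbital counts meeting the constraint:
n=5 → 9; n=6 → 20; n=7 → 33; n=8 → 48.
Total orbitals: 9 + 20 + 33 + 48 = 110.

110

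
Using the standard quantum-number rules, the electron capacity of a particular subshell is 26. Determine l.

l = 6 (i)

2(2l+1) = 26 ⇒ 2l+1 = 13 ⇒ l = 6.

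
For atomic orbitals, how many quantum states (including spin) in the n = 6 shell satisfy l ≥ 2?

The n = 6 shell has l = 0 through 5; check each.
Contributions: l=2 → 5; l=3 → 7; l=4 → 9; l=5 → 11.
Orbitals: 5 + 7 + 9 + 11 = 32. Each orbital carries two spin states, so 32 × 2 = 64 states.

64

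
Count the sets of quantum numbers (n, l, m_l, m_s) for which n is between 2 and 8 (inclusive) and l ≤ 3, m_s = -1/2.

93

For each n in the range, tally the orbitals obeying l ≤ 3:
n=2 → 4; n=3 → 9; n=4 → 16; n=5 → 16; n=6 → 16; n=7 → 16; n=8 → 16.
Orbitals: 4 + 9 + 16 + 16 + 16 + 16 + 16 = 93. With m_s fixed to -1/2 there is one state per orbital, so 93 states.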